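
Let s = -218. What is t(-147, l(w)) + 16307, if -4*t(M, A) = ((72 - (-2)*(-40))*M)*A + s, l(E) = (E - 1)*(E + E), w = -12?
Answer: -150733/2 ≈ -75367.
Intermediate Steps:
l(E) = 2*E*(-1 + E) (l(E) = (-1 + E)*(2*E) = 2*E*(-1 + E))
t(M, A) = 109/2 + 2*A*M (t(M, A) = -(((72 - (-2)*(-40))*M)*A - 218)/4 = -(((72 - 1*80)*M)*A - 218)/4 = -(((72 - 80)*M)*A - 218)/4 = -((-8*M)*A - 218)/4 = -(-8*A*M - 218)/4 = -(-218 - 8*A*M)/4 = 109/2 + 2*A*M)
t(-147, l(w)) + 16307 = (109/2 + 2*(2*(-12)*(-1 - 12))*(-147)) + 16307 = (109/2 + 2*(2*(-12)*(-13))*(-147)) + 16307 = (109/2 + 2*312*(-147)) + 16307 = (109/2 - 91728) + 16307 = -183347/2 + 16307 = -150733/2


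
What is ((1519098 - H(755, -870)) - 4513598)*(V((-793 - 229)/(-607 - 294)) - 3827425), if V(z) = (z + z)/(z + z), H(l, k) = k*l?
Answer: 8947177713600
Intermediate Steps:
V(z) = 1 (V(z) = (2*z)/((2*z)) = (2*z)*(1/(2*z)) = 1)
((1519098 - H(755, -870)) - 4513598)*(V((-793 - 229)/(-607 - 294)) - 3827425) = ((1519098 - (-870)*755) - 4513598)*(1 - 3827425) = ((1519098 - 1*(-656850)) - 4513598)*(-3827424) = ((1519098 + 656850) - 4513598)*(-3827424) = (2175948 - 4513598)*(-3827424) = -2337650*(-3827424) = 8947177713600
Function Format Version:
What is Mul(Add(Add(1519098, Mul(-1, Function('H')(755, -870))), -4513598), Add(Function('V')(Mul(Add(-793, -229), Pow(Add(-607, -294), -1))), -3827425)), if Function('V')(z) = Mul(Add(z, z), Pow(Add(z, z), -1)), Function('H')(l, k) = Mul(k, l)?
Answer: 8947177713600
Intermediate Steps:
Function('V')(z) = 1 (Function('V')(z) = Mul(Mul(2, z), Pow(Mul(2, z), -1)) = Mul(Mul(2, z), Mul(Rational(1, 2), Pow(z, -1))) = 1)
Mul(Add(Add(1519098, Mul(-1, Function('H')(755, -870))), -4513598), Add(Function('V')(Mul(Add(-793, -229), Pow(Add(-607, -294), -1))), -3827425)) = Mul(Add(Add(1519098, Mul(-1, Mul(-870, 755))), -4513598), Add(1, -3827425)) = Mul(Add(Add(1519098, Mul(-1, -656850)), -4513598), -3827424) = Mul(Add(Add(1519098, 656850), -4513598), -3827424) = Mul(Add(2175948, -4513598), -3827424) = Mul(-2337650, -3827424) = 8947177713600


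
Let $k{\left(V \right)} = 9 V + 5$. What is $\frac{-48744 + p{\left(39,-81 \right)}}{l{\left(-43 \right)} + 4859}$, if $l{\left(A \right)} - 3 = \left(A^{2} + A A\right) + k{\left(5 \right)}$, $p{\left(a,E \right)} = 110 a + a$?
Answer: $- \frac{423}{82} \approx -5.1585$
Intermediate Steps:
$k{\left(V \right)} = 5 + 9 V$
$p{\left(a,E \right)} = 111 a$
$l{\left(A \right)} = 53 + 2 A^{2}$ ($l{\left(A \right)} = 3 + \left(\left(A^{2} + A A\right) + \left(5 + 9 \cdot 5\right)\right) = 3 + \left(\left(A^{2} + A^{2}\right) + \left(5 + 45\right)\right) = 3 + \left(2 A^{2} + 50\right) = 3 + \left(50 + 2 A^{2}\right) = 53 + 2 A^{2}$)
$\frac{-48744 + p{\left(39,-81 \right)}}{l{\left(-43 \right)} + 4859} = \frac{-48744 + 111 \cdot 39}{\left(53 + 2 \left(-43\right)^{2}\right) + 4859} = \frac{-48744 + 4329}{\left(53 + 2 \cdot 1849\right) + 4859} = - \frac{44415}{\left(53 + 3698\right) + 4859} = - \frac{44415}{3751 + 4859} = - \frac{44415}{8610} = \left(-44415\right) \frac{1}{8610} = - \frac{423}{82}$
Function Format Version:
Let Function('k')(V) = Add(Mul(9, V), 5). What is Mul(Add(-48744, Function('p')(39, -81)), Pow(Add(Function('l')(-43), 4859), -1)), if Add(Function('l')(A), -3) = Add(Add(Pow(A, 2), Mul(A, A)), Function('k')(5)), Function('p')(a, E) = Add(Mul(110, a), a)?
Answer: Rational(-423, 82) ≈ -5.1585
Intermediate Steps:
Function('k')(V) = Add(5, Mul(9, V))
Function('p')(a, E) = Mul(111, a)
Function('l')(A) = Add(53, Mul(2, Pow(A, 2))) (Function('l')(A) = Add(3, Add(Add(Pow(A, 2), Mul(A, A)), Add(5, Mul(9, 5)))) = Add(3, Add(Add(Pow(A, 2), Pow(A, 2)), Add(5, 45))) = Add(3, Add(Mul(2, Pow(A, 2)), 50)) = Add(3, Add(50, Mul(2, Pow(A, 2)))) = Add(53, Mul(2, Pow(A, 2))))
Mul(Add(-48744, Function('p')(39, -81)), Pow(Add(Function('l')(-43), 4859), -1)) = Mul(Add(-48744, Mul(111, 39)), Pow(Add(Add(53, Mul(2, Pow(-43, 2))), 4859), -1)) = Mul(Add(-48744, 4329), Pow(Add(Add(53, Mul(2, 1849)), 4859), -1)) = Mul(-44415, Pow(Add(Add(53, 3698), 4859), -1)) = Mul(-44415, Pow(Add(3751, 4859), -1)) = Mul(-44415, Pow(8610, -1)) = Mul(-44415, Rational(1, 8610)) = Rational(-423, 82)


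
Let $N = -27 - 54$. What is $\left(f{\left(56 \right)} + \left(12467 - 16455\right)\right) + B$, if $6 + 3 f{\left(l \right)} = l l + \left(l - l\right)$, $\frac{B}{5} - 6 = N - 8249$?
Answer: $- \frac{133694}{3} \approx -44565.0$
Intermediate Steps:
$N = -81$ ($N = -27 - 54 = -81$)
$B = -41620$ ($B = 30 + 5 \left(-81 - 8249\right) = 30 + 5 \left(-8330\right) = 30 - 41650 = -41620$)
$f{\left(l \right)} = -2 + \frac{l^{2}}{3}$ ($f{\left(l \right)} = -2 + \frac{l l + \left(l - l\right)}{3} = -2 + \frac{l^{2} + 0}{3} = -2 + \frac{l^{2}}{3}$)
$\left(f{\left(56 \right)} + \left(12467 - 16455\right)\right) + B = \left(\left(-2 + \frac{56^{2}}{3}\right) + \left(12467 - 16455\right)\right) - 41620 = \left(\left(-2 + \frac{1}{3} \cdot 3136\right) + \left(12467 - 16455\right)\right) - 41620 = \left(\left(-2 + \frac{3136}{3}\right) - 3988\right) - 41620 = \left(\frac{3130}{3} - 3988\right) - 41620 = - \frac{8834}{3} - 41620 = - \frac{133694}{3}$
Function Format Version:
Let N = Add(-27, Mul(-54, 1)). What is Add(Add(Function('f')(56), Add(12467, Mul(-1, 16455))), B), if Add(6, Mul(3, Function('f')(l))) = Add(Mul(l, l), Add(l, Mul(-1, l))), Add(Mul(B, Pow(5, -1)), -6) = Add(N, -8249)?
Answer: Rational(-133694, 3) ≈ -44565.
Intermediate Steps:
N = -81 (N = Add(-27, -54) = -81)
B = -41620 (B = Add(30, Mul(5, Add(-81, -8249))) = Add(30, Mul(5, -8330)) = Add(30, -41650) = -41620)
Function('f')(l) = Add(-2, Mul(Rational(1, 3), Pow(l, 2))) (Function('f')(l) = Add(-2, Mul(Rational(1, 3), Add(Mul(l, l), Add(l, Mul(-1, l))))) = Add(-2, Mul(Rational(1, 3), Add(Pow(l, 2), 0))) = Add(-2, Mul(Rational(1, 3), Pow(l, 2))))
Add(Add(Function('f')(56), Add(12467, Mul(-1, 16455))), B) = Add(Add(Add(-2, Mul(Rational(1, 3), Pow(56, 2))), Add(12467, Mul(-1, 16455))), -41620) = Add(Add(Add(-2, Mul(Rational(1, 3), 3136)), Add(12467, -16455)), -41620) = Add(Add(Add(-2, Rational(3136, 3)), -3988), -41620) = Add(Add(Rational(3130, 3), -3988), -41620) = Add(Rational(-8834, 3), -41620) = Rational(-133694, 3)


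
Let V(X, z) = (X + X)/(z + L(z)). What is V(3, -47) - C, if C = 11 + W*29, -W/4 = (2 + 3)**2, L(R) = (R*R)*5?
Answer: 5295538/1833 ≈ 2889.0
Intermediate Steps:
L(R) = 5*R**2 (L(R) = R**2*5 = 5*R**2)
W = -100 (W = -4*(2 + 3)**2 = -4*5**2 = -4*25 = -100)
V(X, z) = 2*X/(z + 5*z**2) (V(X, z) = (X + X)/(z + 5*z**2) = (2*X)/(z + 5*z**2) = 2*X/(z + 5*z**2))
C = -2889 (C = 11 - 100*29 = 11 - 2900 = -2889)
V(3, -47) - C = 2*3/(-47*(1 + 5*(-47))) - 1*(-2889) = 2*3*(-1/47)/(1 - 235) + 2889 = 2*3*(-1/47)/(-234) + 2889 = 2*3*(-1/47)*(-1/234) + 2889 = 1/1833 + 2889 = 5295538/1833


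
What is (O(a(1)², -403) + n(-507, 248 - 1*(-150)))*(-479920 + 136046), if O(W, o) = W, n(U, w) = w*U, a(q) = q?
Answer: 69388615090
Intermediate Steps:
n(U, w) = U*w
(O(a(1)², -403) + n(-507, 248 - 1*(-150)))*(-479920 + 136046) = (1² - 507*(248 - 1*(-150)))*(-479920 + 136046) = (1 - 507*(248 + 150))*(-343874) = (1 - 507*398)*(-343874) = (1 - 201786)*(-343874) = -201785*(-343874) = 69388615090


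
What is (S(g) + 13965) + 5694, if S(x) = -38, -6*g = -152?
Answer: 19621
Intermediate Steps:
g = 76/3 (g = -1/6*(-152) = 76/3 ≈ 25.333)
(S(g) + 13965) + 5694 = (-38 + 13965) + 5694 = 13927 + 5694 = 19621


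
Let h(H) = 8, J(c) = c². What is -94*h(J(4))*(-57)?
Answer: 42864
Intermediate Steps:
-94*h(J(4))*(-57) = -94*8*(-57) = -752*(-57) = 42864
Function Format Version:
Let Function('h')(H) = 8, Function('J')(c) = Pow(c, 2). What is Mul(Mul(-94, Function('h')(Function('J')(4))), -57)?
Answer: 42864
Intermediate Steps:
Mul(Mul(-94, Function('h')(Function('J')(4))), -57) = Mul(Mul(-94, 8), -57) = Mul(-752, -57) = 42864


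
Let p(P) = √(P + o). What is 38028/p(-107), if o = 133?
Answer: 19014*√26/13 ≈ 7457.9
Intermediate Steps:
p(P) = √(133 + P) (p(P) = √(P + 133) = √(133 + P))
38028/p(-107) = 38028/(√(133 - 107)) = 38028/(√26) = 38028*(√26/26) = 19014*√26/13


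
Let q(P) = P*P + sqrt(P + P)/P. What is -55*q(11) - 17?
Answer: -6672 - 5*sqrt(22) ≈ -6695.5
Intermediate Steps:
q(P) = P**2 + sqrt(2)/sqrt(P) (q(P) = P**2 + sqrt(2*P)/P = P**2 + (sqrt(2)*sqrt(P))/P = P**2 + sqrt(2)/sqrt(P))
-55*q(11) - 17 = -55*(11**2 + sqrt(2)/sqrt(11)) - 17 = -55*(121 + sqrt(2)*(sqrt(11)/11)) - 17 = -55*(121 + sqrt(22)/11) - 17 = (-6655 - 5*sqrt(22)) - 17 = -6672 - 5*sqrt(22)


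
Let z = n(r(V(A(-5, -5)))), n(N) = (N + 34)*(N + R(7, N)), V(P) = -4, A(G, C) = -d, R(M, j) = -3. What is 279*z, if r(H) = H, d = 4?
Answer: -58590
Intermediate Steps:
A(G, C) = -4 (A(G, C) = -1*4 = -4)
n(N) = (-3 + N)*(34 + N) (n(N) = (N + 34)*(N - 3) = (34 + N)*(-3 + N) = (-3 + N)*(34 + N))
z = -210 (z = -102 + (-4)**2 + 31*(-4) = -102 + 16 - 124 = -210)
279*z = 279*(-210) = -58590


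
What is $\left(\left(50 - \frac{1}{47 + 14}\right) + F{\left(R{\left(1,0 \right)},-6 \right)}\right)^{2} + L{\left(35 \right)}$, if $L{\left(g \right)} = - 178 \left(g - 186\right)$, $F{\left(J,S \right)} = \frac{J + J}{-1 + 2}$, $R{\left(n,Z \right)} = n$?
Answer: $\frac{110068279}{3721} \approx 29580.0$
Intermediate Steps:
$F{\left(J,S \right)} = 2 J$ ($F{\left(J,S \right)} = \frac{2 J}{1} = 2 J 1 = 2 J$)
$L{\left(g \right)} = 33108 - 178 g$ ($L{\left(g \right)} = - 178 \left(-186 + g\right) = 33108 - 178 g$)
$\left(\left(50 - \frac{1}{47 + 14}\right) + F{\left(R{\left(1,0 \right)},-6 \right)}\right)^{2} + L{\left(35 \right)} = \left(\left(50 - \frac{1}{47 + 14}\right) + 2 \cdot 1\right)^{2} + \left(33108 - 6230\right) = \left(\left(50 - \frac{1}{61}\right) + 2\right)^{2} + \left(33108 - 6230\right) = \left(\left(50 - \frac{1}{61}\right) + 2\right)^{2} + 26878 = \left(\frac{3049}{61} + 2\right)^{2} + 26878 = \left(\frac{3171}{61}\right)^{2} + 26878 = \frac{10055241}{3721} + 26878 = \frac{110068279}{3721}$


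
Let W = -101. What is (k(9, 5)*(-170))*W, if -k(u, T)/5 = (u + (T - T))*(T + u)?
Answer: -10817100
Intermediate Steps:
k(u, T) = -5*u*(T + u) (k(u, T) = -5*(u + (T - T))*(T + u) = -5*(u + 0)*(T + u) = -5*u*(T + u))
(k(9, 5)*(-170))*W = (-5*9*(5 + 9)*(-170))*(-101) = (-5*9*14*(-170))*(-101) = -630*(-170)*(-101) = 107100*(-101) = -10817100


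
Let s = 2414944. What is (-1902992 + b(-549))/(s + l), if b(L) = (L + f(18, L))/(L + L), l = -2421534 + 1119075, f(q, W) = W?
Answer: -1902991/1112485 ≈ -1.7106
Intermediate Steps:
l = -1302459
b(L) = 1 (b(L) = (L + L)/(L + L) = (2*L)/((2*L)) = (2*L)*(1/(2*L)) = 1)
(-1902992 + b(-549))/(s + l) = (-1902992 + 1)/(2414944 - 1302459) = -1902991/1112485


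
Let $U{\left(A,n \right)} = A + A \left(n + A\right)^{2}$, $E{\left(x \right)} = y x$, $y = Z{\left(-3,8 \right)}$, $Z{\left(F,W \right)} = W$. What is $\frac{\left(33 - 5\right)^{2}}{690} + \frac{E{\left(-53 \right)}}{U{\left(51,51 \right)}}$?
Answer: $\frac{4619344}{4068355} \approx 1.1354$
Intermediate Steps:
$y = 8$
$E{\left(x \right)} = 8 x$
$U{\left(A,n \right)} = A + A \left(A + n\right)^{2}$
$\frac{\left(33 - 5\right)^{2}}{690} + \frac{E{\left(-53 \right)}}{U{\left(51,51 \right)}} = \frac{\left(33 - 5\right)^{2}}{690} + \frac{8 \left(-53\right)}{51 \left(1 + \left(51 + 51\right)^{2}\right)} = 28^{2} \cdot \frac{1}{690} - \frac{424}{51 \left(1 + 102^{2}\right)} = 784 \cdot \frac{1}{690} - \frac{424}{51 \left(1 + 10404\right)} = \frac{392}{345} - \frac{424}{51 \cdot 10405} = \frac{392}{345} - \frac{424}{530655} = \frac{4619344}{4068355}$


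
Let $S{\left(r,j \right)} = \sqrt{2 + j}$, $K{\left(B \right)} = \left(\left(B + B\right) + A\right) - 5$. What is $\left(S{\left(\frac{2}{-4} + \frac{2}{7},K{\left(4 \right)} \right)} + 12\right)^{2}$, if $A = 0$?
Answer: $\left(12 + \sqrt{5}\right)^{2} \approx 202.67$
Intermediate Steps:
$K{\left(B \right)} = -5 + 2 B$ ($K{\left(B \right)} = \left(\left(B + B\right) + 0\right) - 5 = \left(2 B + 0\right) - 5 = 2 B - 5 = -5 + 2 B$)
$\left(S{\left(\frac{2}{-4} + \frac{2}{7},K{\left(4 \right)} \right)} + 12\right)^{2} = \left(\sqrt{2 + \left(-5 + 2 \cdot 4\right)} + 12\right)^{2} = \left(\sqrt{2 + \left(-5 + 8\right)} + 12\right)^{2} = \left(\sqrt{2 + 3} + 12\right)^{2} = \left(\sqrt{5} + 12\right)^{2} = \left(12 + \sqrt{5}\right)^{2}$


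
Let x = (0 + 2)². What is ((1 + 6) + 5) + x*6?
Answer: 36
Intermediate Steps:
x = 4 (x = 2² = 4)
((1 + 6) + 5) + x*6 = ((1 + 6) + 5) + 4*6 = (7 + 5) + 24 = 12 + 24 = 36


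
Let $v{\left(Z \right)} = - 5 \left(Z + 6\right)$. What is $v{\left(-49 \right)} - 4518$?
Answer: $-4303$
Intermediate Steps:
$v{\left(Z \right)} = -30 - 5 Z$ ($v{\left(Z \right)} = - 5 \left(6 + Z\right) = -30 - 5 Z$)
$v{\left(-49 \right)} - 4518 = \left(-30 - -245\right) - 4518 = \left(-30 + 245\right) - 4518 = 215 - 4518 = -4303$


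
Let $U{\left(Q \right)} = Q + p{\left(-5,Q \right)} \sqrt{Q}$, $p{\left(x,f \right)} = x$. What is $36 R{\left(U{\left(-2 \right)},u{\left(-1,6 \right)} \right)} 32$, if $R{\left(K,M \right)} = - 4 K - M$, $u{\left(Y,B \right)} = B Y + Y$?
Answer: $17280 + 23040 i \sqrt{2} \approx 17280.0 + 32583.0 i$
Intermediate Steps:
$u{\left(Y,B \right)} = Y + B Y$
$U{\left(Q \right)} = Q - 5 \sqrt{Q}$
$R{\left(K,M \right)} = - M - 4 K$
$36 R{\left(U{\left(-2 \right)},u{\left(-1,6 \right)} \right)} 32 = 36 \left(- \left(-1\right) \left(1 + 6\right) - 4 \left(-2 - 5 \sqrt{-2}\right)\right) 32 = 36 \left(- \left(-1\right) 7 - 4 \left(-2 - 5 i \sqrt{2}\right)\right) 32 = 36 \left(\left(-1\right) \left(-7\right) - 4 \left(-2 - 5 i \sqrt{2}\right)\right) 32 = 36 \left(7 + \left(8 + 20 i \sqrt{2}\right)\right) 32 = 36 \left(15 + 20 i \sqrt{2}\right) 32 = \left(540 + 720 i \sqrt{2}\right) 32 = 17280 + 23040 i \sqrt{2}$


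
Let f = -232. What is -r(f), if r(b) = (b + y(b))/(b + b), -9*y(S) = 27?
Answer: -235/464 ≈ -0.50647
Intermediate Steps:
y(S) = -3 (y(S) = -1/9*27 = -3)
r(b) = (-3 + b)/(2*b) (r(b) = (b - 3)/(b + b) = (-3 + b)/((2*b)) = (-3 + b)*(1/(2*b)) = (-3 + b)/(2*b))
-r(f) = -(-3 - 232)/(2*(-232)) = -(-1)*(-235)/(2*232) = -1*235/464 = -235/464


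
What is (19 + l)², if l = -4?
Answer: 225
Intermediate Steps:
(19 + l)² = (19 - 4)² = 15² = 225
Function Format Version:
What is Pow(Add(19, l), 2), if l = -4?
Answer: 225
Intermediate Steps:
Pow(Add(19, l), 2) = Pow(Add(19, -4), 2) = Pow(15, 2) = 225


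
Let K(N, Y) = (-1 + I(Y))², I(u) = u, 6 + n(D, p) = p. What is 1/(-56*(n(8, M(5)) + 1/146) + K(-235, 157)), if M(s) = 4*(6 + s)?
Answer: 73/1621156 ≈ 4.5030e-5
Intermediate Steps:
M(s) = 24 + 4*s
n(D, p) = -6 + p
K(N, Y) = (-1 + Y)²
1/(-56*(n(8, M(5)) + 1/146) + K(-235, 157)) = 1/(-56*((-6 + (24 + 4*5)) + 1/146) + (-1 + 157)²) = 1/(-56*((-6 + (24 + 20)) + 1/146) + 156²) = 1/(-56*((-6 + 44) + 1/146) + 24336) = 1/(-56*(38 + 1/146) + 24336) = 1/(-56*5549/146 + 24336) = 1/(-155372/73 + 24336) = 1/(1621156/73) = 73/1621156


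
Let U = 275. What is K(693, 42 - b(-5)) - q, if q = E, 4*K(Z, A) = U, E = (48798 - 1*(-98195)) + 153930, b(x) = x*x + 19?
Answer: -1203417/4 ≈ -3.0085e+5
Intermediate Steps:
b(x) = 19 + x² (b(x) = x² + 19 = 19 + x²)
E = 300923 (E = (48798 + 98195) + 153930 = 146993 + 153930 = 300923)
K(Z, A) = 275/4 (K(Z, A) = (¼)*275 = 275/4)
q = 300923
K(693, 42 - b(-5)) - q = 275/4 - 1*300923 = 275/4 - 300923 = -1203417/4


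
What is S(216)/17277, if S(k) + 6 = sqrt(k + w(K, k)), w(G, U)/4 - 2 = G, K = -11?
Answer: -2/5759 + 2*sqrt(5)/5759 ≈ 0.00042926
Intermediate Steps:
w(G, U) = 8 + 4*G
S(k) = -6 + sqrt(-36 + k) (S(k) = -6 + sqrt(k + (8 + 4*(-11))) = -6 + sqrt(k + (8 - 44)) = -6 + sqrt(k - 36) = -6 + sqrt(-36 + k))
S(216)/17277 = (-6 + sqrt(-36 + 216))/17277 = (-6 + sqrt(180))*(1/17277) = (-6 + 6*sqrt(5))*(1/17277) = -2/5759 + 2*sqrt(5)/5759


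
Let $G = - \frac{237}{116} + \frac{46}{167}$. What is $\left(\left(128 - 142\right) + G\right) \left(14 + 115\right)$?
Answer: $- \frac{39403179}{19372} \approx -2034.0$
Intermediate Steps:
$G = - \frac{34243}{19372}$ ($G = \left(-237\right) \frac{1}{116} + 46 \cdot \frac{1}{167} = - \frac{237}{116} + \frac{46}{167} = - \frac{34243}{19372} \approx -1.7677$)
$\left(\left(128 - 142\right) + G\right) \left(14 + 115\right) = \left(\left(128 - 142\right) - \frac{34243}{19372}\right) \left(14 + 115\right) = \left(\left(128 - 142\right) - \frac{34243}{19372}\right) 129 = \left(-14 - \frac{34243}{19372}\right) 129 = \left(- \frac{305451}{19372}\right) 129 = - \frac{39403179}{19372}$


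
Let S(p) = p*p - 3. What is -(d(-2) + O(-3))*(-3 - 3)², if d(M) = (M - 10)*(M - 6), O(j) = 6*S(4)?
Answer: -6264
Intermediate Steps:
S(p) = -3 + p² (S(p) = p² - 3 = -3 + p²)
O(j) = 78 (O(j) = 6*(-3 + 4²) = 6*(-3 + 16) = 6*13 = 78)
d(M) = (-10 + M)*(-6 + M)
-(d(-2) + O(-3))*(-3 - 3)² = -((60 + (-2)² - 16*(-2)) + 78)*(-3 - 3)² = -((60 + 4 + 32) + 78)*(-6)² = -(96 + 78)*36 = -174*36 = -1*6264 = -6264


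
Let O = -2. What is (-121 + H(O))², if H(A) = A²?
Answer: 13689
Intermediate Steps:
(-121 + H(O))² = (-121 + (-2)²)² = (-121 + 4)² = (-117)² = 13689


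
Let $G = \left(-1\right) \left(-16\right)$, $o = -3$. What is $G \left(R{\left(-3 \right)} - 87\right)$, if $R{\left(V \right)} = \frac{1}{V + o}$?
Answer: $- \frac{4184}{3} \approx -1394.7$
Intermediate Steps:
$R{\left(V \right)} = \frac{1}{-3 + V}$ ($R{\left(V \right)} = \frac{1}{V - 3} = \frac{1}{-3 + V}$)
$G = 16$
$G \left(R{\left(-3 \right)} - 87\right) = 16 \left(\frac{1}{-3 - 3} - 87\right) = 16 \left(\frac{1}{-6} - 87\right) = 16 \left(- \frac{1}{6} - 87\right) = 16 \left(- \frac{523}{6}\right) = - \frac{4184}{3}$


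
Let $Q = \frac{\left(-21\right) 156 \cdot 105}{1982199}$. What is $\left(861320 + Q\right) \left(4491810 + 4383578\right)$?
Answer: $\frac{5051004903731465200}{660733} \approx 7.6445 \cdot 10^{12}$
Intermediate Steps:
$Q = - \frac{114660}{660733}$ ($Q = \left(-3276\right) 105 \cdot \frac{1}{1982199} = \left(-343980\right) \frac{1}{1982199} = - \frac{114660}{660733} \approx -0.17353$)
$\left(861320 + Q\right) \left(4491810 + 4383578\right) = \left(861320 - \frac{114660}{660733}\right) \left(4491810 + 4383578\right) = \frac{569102432900}{660733} \cdot 8875388 = \frac{5051004903731465200}{660733}$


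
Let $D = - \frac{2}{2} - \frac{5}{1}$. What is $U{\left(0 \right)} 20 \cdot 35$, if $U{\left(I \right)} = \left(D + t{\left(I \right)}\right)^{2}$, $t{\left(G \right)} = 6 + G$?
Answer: $0$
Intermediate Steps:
$D = -6$ ($D = \left(-2\right) \frac{1}{2} - 5 = -1 - 5 = -6$)
$U{\left(I \right)} = I^{2}$ ($U{\left(I \right)} = \left(-6 + \left(6 + I\right)\right)^{2} = I^{2}$)
$U{\left(0 \right)} 20 \cdot 35 = 0^{2} \cdot 20 \cdot 35 = 0 \cdot 20 \cdot 35 = 0 \cdot 35 = 0$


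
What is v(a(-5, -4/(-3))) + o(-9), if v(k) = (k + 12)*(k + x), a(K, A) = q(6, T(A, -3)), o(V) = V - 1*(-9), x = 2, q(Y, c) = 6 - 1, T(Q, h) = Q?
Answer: 119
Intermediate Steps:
q(Y, c) = 5
o(V) = 9 + V (o(V) = V + 9 = 9 + V)
a(K, A) = 5
v(k) = (2 + k)*(12 + k) (v(k) = (k + 12)*(k + 2) = (12 + k)*(2 + k) = (2 + k)*(12 + k))
v(a(-5, -4/(-3))) + o(-9) = (24 + 5**2 + 14*5) + (9 - 9) = (24 + 25 + 70) + 0 = 119 + 0 = 119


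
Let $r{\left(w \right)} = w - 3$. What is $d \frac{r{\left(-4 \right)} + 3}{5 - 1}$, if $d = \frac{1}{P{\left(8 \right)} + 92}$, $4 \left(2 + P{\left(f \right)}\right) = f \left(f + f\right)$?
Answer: $- \frac{1}{122} \approx -0.0081967$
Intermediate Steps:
$r{\left(w \right)} = -3 + w$
$P{\left(f \right)} = -2 + \frac{f^{2}}{2}$ ($P{\left(f \right)} = -2 + \frac{f \left(f + f\right)}{4} = -2 + \frac{f 2 f}{4} = -2 + \frac{2 f^{2}}{4} = -2 + \frac{f^{2}}{2}$)
$d = \frac{1}{122}$ ($d = \frac{1}{\left(-2 + \frac{8^{2}}{2}\right) + 92} = \frac{1}{\left(-2 + \frac{1}{2} \cdot 64\right) + 92} = \frac{1}{\left(-2 + 32\right) + 92} = \frac{1}{30 + 92} = \frac{1}{122} \approx 0.0081967$)
$d \frac{r{\left(-4 \right)} + 3}{5 - 1} = \frac{\left(\left(-3 - 4\right) + 3\right) \frac{1}{5 - 1}}{122} = \frac{\left(-7 + 3\right) \frac{1}{4}}{122} = \frac{\left(-4\right) \frac{1}{4}}{122} = \frac{1}{122} \left(-1\right) = - \frac{1}{122}$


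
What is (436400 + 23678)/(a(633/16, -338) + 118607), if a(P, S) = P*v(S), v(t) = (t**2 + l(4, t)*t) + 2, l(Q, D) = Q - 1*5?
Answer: 920156/9303673 ≈ 0.098902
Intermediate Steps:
l(Q, D) = -5 + Q (l(Q, D) = Q - 5 = -5 + Q)
v(t) = 2 + t**2 - t (v(t) = (t**2 + (-5 + 4)*t) + 2 = (t**2 - t) + 2 = 2 + t**2 - t)
a(P, S) = P*(2 + S**2 - S)
(436400 + 23678)/(a(633/16, -338) + 118607) = (436400 + 23678)/((633/16)*(2 + (-338)**2 - 1*(-338)) + 118607) = 460078/((633*(1/16))*(2 + 114244 + 338) + 118607) = 460078/((633/16)*114584 + 118607) = 460078/(9066459/2 + 118607) = 460078/(9303673/2) = 460078*(2/9303673) = 920156/9303673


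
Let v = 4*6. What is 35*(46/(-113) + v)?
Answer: 93310/113 ≈ 825.75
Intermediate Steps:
v = 24
35*(46/(-113) + v) = 35*(46/(-113) + 24) = 35*(46*(-1/113) + 24) = 35*(-46/113 + 24) = 35*(2666/113) = 93310/113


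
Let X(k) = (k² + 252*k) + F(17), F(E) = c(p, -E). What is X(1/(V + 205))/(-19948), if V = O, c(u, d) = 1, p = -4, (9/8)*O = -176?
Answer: -591083/1904724806 ≈ -0.00031032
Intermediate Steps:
O = -1408/9 (O = (8/9)*(-176) = -1408/9 ≈ -156.44)
F(E) = 1
V = -1408/9 ≈ -156.44
X(k) = 1 + k² + 252*k (X(k) = (k² + 252*k) + 1 = 1 + k² + 252*k)
X(1/(V + 205))/(-19948) = (1 + (1/(-1408/9 + 205))² + 252/(-1408/9 + 205))/(-19948) = (1 + (1/(437/9))² + 252/(437/9))*(-1/19948) = (1 + (9/437)² + 252*(9/437))*(-1/19948) = (1 + 81/190969 + 2268/437)*(-1/19948) = (1182166/190969)*(-1/19948) = -591083/1904724806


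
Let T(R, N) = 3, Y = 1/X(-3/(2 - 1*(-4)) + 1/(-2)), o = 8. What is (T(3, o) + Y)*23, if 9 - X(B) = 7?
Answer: 161/2 ≈ 80.500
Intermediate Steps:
X(B) = 2 (X(B) = 9 - 1*7 = 9 - 7 = 2)
Y = ½ (Y = 1/2 = ½ ≈ 0.50000)
(T(3, o) + Y)*23 = (3 + ½)*23 = (7/2)*23 = 161/2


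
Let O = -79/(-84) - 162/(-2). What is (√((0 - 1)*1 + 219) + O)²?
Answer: 48913897/7056 + 6883*√218/42 ≈ 9351.9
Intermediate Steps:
O = 6883/84 (O = -79*(-1/84) - 162*(-½) = 79/84 + 81 = 6883/84 ≈ 81.940)
(√((0 - 1)*1 + 219) + O)² = (√((0 - 1)*1 + 219) + 6883/84)² = (√(-1*1 + 219) + 6883/84)² = (√(-1 + 219) + 6883/84)² = (√218 + 6883/84)² = (6883/84 + √218)²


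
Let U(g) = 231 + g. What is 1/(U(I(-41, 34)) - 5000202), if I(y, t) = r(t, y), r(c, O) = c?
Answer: -1/4999937 ≈ -2.0000e-7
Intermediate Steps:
I(y, t) = t
1/(U(I(-41, 34)) - 5000202) = 1/((231 + 34) - 5000202) = 1/(265 - 5000202) = 1/(-4999937) = -1/4999937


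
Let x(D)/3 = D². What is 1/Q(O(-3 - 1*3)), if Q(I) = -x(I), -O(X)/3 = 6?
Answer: -1/972 ≈ -0.0010288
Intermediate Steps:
O(X) = -18 (O(X) = -3*6 = -18)
x(D) = 3*D²
Q(I) = -3*I²
1/Q(O(-3 - 1*3)) = 1/(-3*(-18)²) = 1/(-3*324) = 1/(-972) = -1/972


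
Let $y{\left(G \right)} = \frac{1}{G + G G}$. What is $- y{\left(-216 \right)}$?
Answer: $- \frac{1}{46440} \approx -2.1533 \cdot 10^{-5}$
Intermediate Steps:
$y{\left(G \right)} = \frac{1}{G + G^{2}}$
$- y{\left(-216 \right)} = - \frac{1}{\left(-216\right) \left(1 - 216\right)} = - \frac{-1}{216 \left(-215\right)} = - \frac{\left(-1\right) \left(-1\right)}{216 \cdot 215} = \left(-1\right) \frac{1}{46440} = - \frac{1}{46440}$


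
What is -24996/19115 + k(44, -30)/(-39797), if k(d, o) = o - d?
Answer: -993351302/760719655 ≈ -1.3058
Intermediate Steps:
-24996/19115 + k(44, -30)/(-39797) = -24996/19115 + (-30 - 1*44)/(-39797) = -24996*1/19115 + (-30 - 44)*(-1/39797) = -24996/19115 - 74*(-1/39797) = -24996/19115 + 74/39797 = -993351302/760719655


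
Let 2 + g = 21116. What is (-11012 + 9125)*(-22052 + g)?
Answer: 1770006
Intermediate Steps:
g = 21114 (g = -2 + 21116 = 21114)
(-11012 + 9125)*(-22052 + g) = (-11012 + 9125)*(-22052 + 21114) = -1887*(-938) = 1770006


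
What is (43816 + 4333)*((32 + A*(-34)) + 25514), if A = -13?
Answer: 1251296212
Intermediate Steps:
(43816 + 4333)*((32 + A*(-34)) + 25514) = (43816 + 4333)*((32 - 13*(-34)) + 25514) = 48149*((32 + 442) + 25514) = 48149*(474 + 25514) = 48149*25988 = 1251296212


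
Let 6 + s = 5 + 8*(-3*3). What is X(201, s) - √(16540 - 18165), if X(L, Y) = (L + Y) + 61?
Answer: 189 - 5*I*√65 ≈ 189.0 - 40.311*I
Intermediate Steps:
s = -73 (s = -6 + (5 + 8*(-3*3)) = -6 + (5 + 8*(-9)) = -6 + (5 - 72) = -6 - 67 = -73)
X(L, Y) = 61 + L + Y
X(201, s) - √(16540 - 18165) = (61 + 201 - 73) - √(16540 - 18165) = 189 - √(-1625) = 189 - 5*I*√65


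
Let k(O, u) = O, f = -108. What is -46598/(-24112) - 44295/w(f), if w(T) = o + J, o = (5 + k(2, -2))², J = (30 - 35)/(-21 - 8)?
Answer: -7726685353/8595928 ≈ -898.88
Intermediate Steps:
J = 5/29 (J = -5/(-29) = -5*(-1/29) = 5/29 ≈ 0.17241)
o = 49 (o = (5 + 2)² = 7² = 49)
w(T) = 1426/29 (w(T) = 49 + 5/29 = 1426/29)
-46598/(-24112) - 44295/w(f) = -46598/(-24112) - 44295/1426/29 = -46598*(-1/24112) - 44295*29/1426 = 23299/12056 - 1284555/1426 = -7726685353/8595928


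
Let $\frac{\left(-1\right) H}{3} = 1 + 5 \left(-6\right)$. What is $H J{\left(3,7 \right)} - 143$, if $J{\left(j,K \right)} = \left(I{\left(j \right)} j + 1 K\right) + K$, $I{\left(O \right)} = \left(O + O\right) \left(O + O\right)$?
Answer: $10471$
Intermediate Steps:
$I{\left(O \right)} = 4 O^{2}$ ($I{\left(O \right)} = 2 O 2 O = 4 O^{2}$)
$H = 87$ ($H = - 3 \left(1 + 5 \left(-6\right)\right) = - 3 \left(1 - 30\right) = \left(-3\right) \left(-29\right) = 87$)
$J{\left(j,K \right)} = 2 K + 4 j^{3}$ ($J{\left(j,K \right)} = \left(4 j^{2} j + 1 K\right) + K = \left(4 j^{3} + K\right) + K = \left(K + 4 j^{3}\right) + K = 2 K + 4 j^{3}$)
$H J{\left(3,7 \right)} - 143 = 87 \left(2 \cdot 7 + 4 \cdot 3^{3}\right) - 143 = 87 \left(14 + 4 \cdot 27\right) - 143 = 87 \left(14 + 108\right) - 143 = 87 \cdot 122 - 143 = 10614 - 143 = 10471$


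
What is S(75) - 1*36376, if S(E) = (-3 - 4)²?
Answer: -36327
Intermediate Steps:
S(E) = 49 (S(E) = (-7)² = 49)
S(75) - 1*36376 = 49 - 1*36376 = 49 - 36376 = -36327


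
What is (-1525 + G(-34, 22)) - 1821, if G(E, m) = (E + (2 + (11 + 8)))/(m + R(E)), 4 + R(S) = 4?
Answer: -73625/22 ≈ -3346.6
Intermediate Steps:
R(S) = 0 (R(S) = -4 + 4 = 0)
G(E, m) = (21 + E)/m (G(E, m) = (E + (2 + (11 + 8)))/(m + 0) = (E + (2 + 19))/m = (E + 21)/m = (21 + E)/m)
(-1525 + G(-34, 22)) - 1821 = (-1525 + (21 - 34)/22) - 1821 = (-1525 + (1/22)*(-13)) - 1821 = (-1525 - 13/22) - 1821 = -33563/22 - 1821 = -73625/22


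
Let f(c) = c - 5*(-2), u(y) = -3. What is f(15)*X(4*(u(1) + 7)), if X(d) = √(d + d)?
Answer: 100*√2 ≈ 141.42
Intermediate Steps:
f(c) = 10 + c (f(c) = c + 10 = 10 + c)
X(d) = √2*√d (X(d) = √(2*d) = √2*√d)
f(15)*X(4*(u(1) + 7)) = (10 + 15)*(√2*√(4*(-3 + 7))) = 25*(√2*√(4*4)) = 25*(√2*√16) = 25*(√2*4) = 25*(4*√2) = 100*√2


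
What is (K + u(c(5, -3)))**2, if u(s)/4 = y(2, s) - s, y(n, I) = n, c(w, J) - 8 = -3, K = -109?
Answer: 14641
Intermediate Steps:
c(w, J) = 5 (c(w, J) = 8 - 3 = 5)
u(s) = 8 - 4*s (u(s) = 4*(2 - s) = 8 - 4*s)
(K + u(c(5, -3)))**2 = (-109 + (8 - 4*5))**2 = (-109 + (8 - 20))**2 = (-109 - 12)**2 = (-121)**2 = 14641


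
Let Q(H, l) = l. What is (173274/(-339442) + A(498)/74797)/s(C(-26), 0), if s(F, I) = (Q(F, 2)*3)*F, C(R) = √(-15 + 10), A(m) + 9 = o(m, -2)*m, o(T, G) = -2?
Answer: 1108459549*I*√5/63473108185 ≈ 0.039049*I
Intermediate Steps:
A(m) = -9 - 2*m
C(R) = I*√5 (C(R) = √(-5) = I*√5)
s(F, I) = 6*F (s(F, I) = (2*3)*F = 6*F)
(173274/(-339442) + A(498)/74797)/s(C(-26), 0) = (173274/(-339442) + (-9 - 2*498)/74797)/((6*(I*√5))) = (173274*(-1/339442) + (-9 - 996)*(1/74797))/((6*I*√5)) = (-86637/169721 - 1005*1/74797)*(-I*√5/30) = (-86637/169721 - 1005/74797)*(-I*√5/30) = -(-1108459549)*I*√5/63473108185 = 1108459549*I*√5/63473108185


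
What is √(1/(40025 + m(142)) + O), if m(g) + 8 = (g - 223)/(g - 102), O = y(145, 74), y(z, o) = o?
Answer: √1121786590386/123123 ≈ 8.6023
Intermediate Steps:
O = 74
m(g) = -8 + (-223 + g)/(-102 + g) (m(g) = -8 + (g - 223)/(g - 102) = -8 + (-223 + g)/(-102 + g))
√(1/(40025 + m(142)) + O) = √(1/(40025 + (593 - 7*142)/(-102 + 142)) + 74) = √(1/(40025 + (593 - 994)/40) + 74) = √(1/(40025 + (1/40)*(-401)) + 74) = √(1/(40025 - 401/40) + 74) = √(1/(1600599/40) + 74) = √(40/1600599 + 74) = √(118444366/1600599) = √1121786590386/123123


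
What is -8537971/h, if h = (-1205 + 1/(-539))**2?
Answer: -2480459872891/421845054016 ≈ -5.8800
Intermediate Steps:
h = 421845054016/290521 (h = (-1205 - 1/539)**2 = (-649496/539)**2 = 421845054016/290521 ≈ 1.4520e+6)
-8537971/h = -8537971/421845054016/290521 = -8537971*290521/421845054016 = -2480459872891/421845054016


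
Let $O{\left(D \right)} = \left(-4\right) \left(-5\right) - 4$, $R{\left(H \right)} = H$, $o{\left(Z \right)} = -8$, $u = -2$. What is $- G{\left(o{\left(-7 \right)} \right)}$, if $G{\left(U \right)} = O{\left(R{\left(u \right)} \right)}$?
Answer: $-16$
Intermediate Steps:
$O{\left(D \right)} = 16$ ($O{\left(D \right)} = 20 - 4 = 16$)
$G{\left(U \right)} = 16$
$- G{\left(o{\left(-7 \right)} \right)} = \left(-1\right) 16 = -16$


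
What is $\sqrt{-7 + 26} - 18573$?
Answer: $-18573 + \sqrt{19} \approx -18569.0$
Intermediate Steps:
$\sqrt{-7 + 26} - 18573 = \sqrt{19} - 18573 = -18573 + \sqrt{19}$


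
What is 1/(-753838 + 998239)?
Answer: 1/244401 ≈ 4.0916e-6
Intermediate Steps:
1/(-753838 + 998239) = 1/244401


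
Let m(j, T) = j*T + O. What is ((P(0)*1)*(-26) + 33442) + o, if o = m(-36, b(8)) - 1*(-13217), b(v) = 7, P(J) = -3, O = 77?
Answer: 46562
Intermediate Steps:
m(j, T) = 77 + T*j (m(j, T) = j*T + 77 = T*j + 77 = 77 + T*j)
o = 13042 (o = (77 + 7*(-36)) - 1*(-13217) = (77 - 252) + 13217 = -175 + 13217 = 13042)
((P(0)*1)*(-26) + 33442) + o = (-3*1*(-26) + 33442) + 13042 = (-3*(-26) + 33442) + 13042 = (78 + 33442) + 13042 = 33520 + 13042 = 46562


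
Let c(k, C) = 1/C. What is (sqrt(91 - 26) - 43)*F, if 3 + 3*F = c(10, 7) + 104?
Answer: -10148/7 + 236*sqrt(65)/7 ≈ -1177.9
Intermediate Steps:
F = 236/7 (F = -1 + (1/7 + 104)/3 = -1 + (1/3)*(729/7) = -1 + 243/7 = 236/7 ≈ 33.714)
(sqrt(91 - 26) - 43)*F = (sqrt(91 - 26) - 43)*(236/7) = (sqrt(65) - 43)*(236/7) = (-43 + sqrt(65))*(236/7) = -10148/7 + 236*sqrt(65)/7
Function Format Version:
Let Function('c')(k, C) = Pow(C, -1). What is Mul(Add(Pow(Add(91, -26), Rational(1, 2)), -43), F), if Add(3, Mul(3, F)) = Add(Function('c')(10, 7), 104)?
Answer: Add(Rational(-10148, 7), Mul(Rational(236, 7), Pow(65, Rational(1, 2)))) ≈ -1177.9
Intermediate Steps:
F = Rational(236, 7) (F = Add(-1, Mul(Rational(1, 3), Add(Pow(7, -1), 104))) = Add(-1, Mul(Rational(1, 3), Add(Rational(1, 7), 104))) = Add(-1, Mul(Rational(1, 3), Rational(729, 7))) = Add(-1, Rational(243, 7)) = Rational(236, 7) ≈ 33.714)
Mul(Add(Pow(Add(91, -26), Rational(1, 2)), -43), F) = Mul(Add(Pow(Add(91, -26), Rational(1, 2)), -43), Rational(236, 7)) = Mul(Add(Pow(65, Rational(1, 2)), -43), Rational(236, 7)) = Mul(Add(-43, Pow(65, Rational(1, 2))), Rational(236, 7)) = Add(Rational(-10148, 7), Mul(Rational(236, 7), Pow(65, Rational(1, 2))))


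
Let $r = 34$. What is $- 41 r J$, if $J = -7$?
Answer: $9758$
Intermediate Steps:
$- 41 r J = \left(-41\right) 34 \left(-7\right) = \left(-1394\right) \left(-7\right) = 9758$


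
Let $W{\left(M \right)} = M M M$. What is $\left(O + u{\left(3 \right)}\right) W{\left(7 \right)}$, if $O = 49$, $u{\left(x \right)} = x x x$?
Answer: $26068$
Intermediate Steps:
$u{\left(x \right)} = x^{3}$ ($u{\left(x \right)} = x^{2} x = x^{3}$)
$W{\left(M \right)} = M^{3}$ ($W{\left(M \right)} = M^{2} M = M^{3}$)
$\left(O + u{\left(3 \right)}\right) W{\left(7 \right)} = \left(49 + 3^{3}\right) 7^{3} = \left(49 + 27\right) 343 = 76 \cdot 343 = 26068$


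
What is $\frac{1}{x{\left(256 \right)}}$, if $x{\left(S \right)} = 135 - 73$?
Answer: $\frac{1}{62} \approx 0.016129$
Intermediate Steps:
$x{\left(S \right)} = 62$
$\frac{1}{x{\left(256 \right)}} = \frac{1}{62}$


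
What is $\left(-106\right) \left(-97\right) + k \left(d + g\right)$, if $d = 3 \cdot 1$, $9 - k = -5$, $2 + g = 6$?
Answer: $10380$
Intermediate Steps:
$g = 4$ ($g = -2 + 6 = 4$)
$k = 14$ ($k = 9 - -5 = 9 + 5 = 14$)
$d = 3$
$\left(-106\right) \left(-97\right) + k \left(d + g\right) = \left(-106\right) \left(-97\right) + 14 \left(3 + 4\right) = 10282 + 14 \cdot 7 = 10282 + 98 = 10380$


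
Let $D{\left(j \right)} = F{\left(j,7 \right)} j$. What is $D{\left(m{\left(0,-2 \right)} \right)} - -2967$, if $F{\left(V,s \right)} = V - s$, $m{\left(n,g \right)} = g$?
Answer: $2985$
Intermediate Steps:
$D{\left(j \right)} = j \left(-7 + j\right)$ ($D{\left(j \right)} = \left(j - 7\right) j = \left(-7 + j\right) j = j \left(-7 + j\right)$)
$D{\left(m{\left(0,-2 \right)} \right)} - -2967 = - 2 \left(-7 - 2\right) - -2967 = \left(-2\right) \left(-9\right) + 2967 = 18 + 2967 = 2985$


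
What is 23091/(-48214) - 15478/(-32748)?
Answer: -1240972/197364009 ≈ -0.0062877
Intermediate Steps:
23091/(-48214) - 15478/(-32748) = 23091*(-1/48214) - 15478*(-1/32748) = -23091/48214 + 7739/16374 = -1240972/197364009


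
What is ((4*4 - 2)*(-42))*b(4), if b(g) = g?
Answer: -2352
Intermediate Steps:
((4*4 - 2)*(-42))*b(4) = ((4*4 - 2)*(-42))*4 = ((16 - 2)*(-42))*4 = (14*(-42))*4 = -588*4 = -2352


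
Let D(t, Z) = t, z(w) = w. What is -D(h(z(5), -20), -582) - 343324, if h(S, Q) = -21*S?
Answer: -343219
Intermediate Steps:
-D(h(z(5), -20), -582) - 343324 = -(-21)*5 - 343324 = -1*(-105) - 343324 = 105 - 343324 = -343219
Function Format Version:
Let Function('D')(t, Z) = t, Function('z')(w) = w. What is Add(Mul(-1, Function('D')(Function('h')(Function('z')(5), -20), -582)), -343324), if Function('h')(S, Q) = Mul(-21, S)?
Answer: -343219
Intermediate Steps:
Add(Mul(-1, Function('D')(Function('h')(Function('z')(5), -20), -582)), -343324) = Add(Mul(-1, Mul(-21, 5)), -343324) = Add(Mul(-1, -105), -343324) = Add(105, -343324) = -343219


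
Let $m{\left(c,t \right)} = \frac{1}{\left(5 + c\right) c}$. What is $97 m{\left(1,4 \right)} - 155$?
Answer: $- \frac{833}{6} \approx -138.83$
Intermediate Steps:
$m{\left(c,t \right)} = \frac{1}{c \left(5 + c\right)}$
$97 m{\left(1,4 \right)} - 155 = 97 \frac{1}{1 \left(5 + 1\right)} - 155 = 97 \cdot 1 \cdot \frac{1}{6} - 155 = 97 \cdot \frac{1}{6} - 155 = \frac{97}{6} - 155 = - \frac{833}{6}$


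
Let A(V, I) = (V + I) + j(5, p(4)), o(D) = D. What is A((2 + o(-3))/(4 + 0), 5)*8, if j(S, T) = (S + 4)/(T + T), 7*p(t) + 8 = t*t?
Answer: 139/2 ≈ 69.500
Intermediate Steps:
p(t) = -8/7 + t²/7 (p(t) = -8/7 + (t*t)/7 = -8/7 + t²/7)
j(S, T) = (4 + S)/(2*T) (j(S, T) = (4 + S)/((2*T)) = (4 + S)*(1/(2*T)) = (4 + S)/(2*T))
A(V, I) = 63/16 + I + V (A(V, I) = (V + I) + (4 + 5)/(2*(-8/7 + (⅐)*4²)) = (I + V) + (½)*9/(-8/7 + (⅐)*16) = (I + V) + (½)*9/(-8/7 + 16/7) = (I + V) + (½)*9/(8/7) = (I + V) + (½)*(7/8)*9 = (I + V) + 63/16 = 63/16 + I + V)
A((2 + o(-3))/(4 + 0), 5)*8 = (63/16 + 5 + (2 - 3)/(4 + 0))*8 = (63/16 + 5 - 1/4)*8 = (63/16 + 5 - 1*¼)*8 = (63/16 + 5 - ¼)*8 = (139/16)*8 = 139/2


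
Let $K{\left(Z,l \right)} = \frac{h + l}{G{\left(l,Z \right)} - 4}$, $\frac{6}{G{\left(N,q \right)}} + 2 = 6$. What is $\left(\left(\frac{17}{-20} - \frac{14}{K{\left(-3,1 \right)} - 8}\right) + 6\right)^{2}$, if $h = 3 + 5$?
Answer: $\frac{13593969}{336400} \approx 40.41$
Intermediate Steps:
$G{\left(N,q \right)} = \frac{3}{2}$ ($G{\left(N,q \right)} = \frac{6}{-2 + 6} = \frac{6}{4} = 6 \cdot \frac{1}{4} = \frac{3}{2}$)
$h = 8$
$K{\left(Z,l \right)} = - \frac{16}{5} - \frac{2 l}{5}$ ($K{\left(Z,l \right)} = \frac{8 + l}{\frac{3}{2} - 4} = \frac{8 + l}{- \frac{5}{2}} = \left(8 + l\right) \left(- \frac{2}{5}\right) = - \frac{16}{5} - \frac{2 l}{5}$)
$\left(\left(\frac{17}{-20} - \frac{14}{K{\left(-3,1 \right)} - 8}\right) + 6\right)^{2} = \left(\left(\frac{17}{-20} - \frac{14}{\left(- \frac{16}{5} - \frac{2}{5}\right) - 8}\right) + 6\right)^{2} = \left(\left(17 \left(- \frac{1}{20}\right) - \frac{14}{\left(- \frac{16}{5} - \frac{2}{5}\right) - 8}\right) + 6\right)^{2} = \left(\left(- \frac{17}{20} - \frac{14}{- \frac{18}{5} - 8}\right) + 6\right)^{2} = \left(\left(- \frac{17}{20} - \frac{14}{- \frac{58}{5}}\right) + 6\right)^{2} = \left(\left(- \frac{17}{20} - - \frac{35}{29}\right) + 6\right)^{2} = \left(\left(- \frac{17}{20} + \frac{35}{29}\right) + 6\right)^{2} = \left(\frac{207}{580} + 6\right)^{2} = \left(\frac{3687}{580}\right)^{2} = \frac{13593969}{336400}$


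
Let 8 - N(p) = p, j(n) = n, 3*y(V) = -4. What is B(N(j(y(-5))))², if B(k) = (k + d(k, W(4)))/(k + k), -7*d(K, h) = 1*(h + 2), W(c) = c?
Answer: 7921/38416 ≈ 0.20619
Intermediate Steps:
y(V) = -4/3 (y(V) = (⅓)*(-4) = -4/3)
d(K, h) = -2/7 - h/7 (d(K, h) = -(h + 2)/7 = -(2 + h)/7 = -2/7 - h/7)
N(p) = 8 - p
B(k) = (-6/7 + k)/(2*k) (B(k) = (k + (-2/7 - ⅐*4))/(k + k) = (k + (-2/7 - 4/7))/((2*k)) = (k - 6/7)*(1/(2*k)) = (-6/7 + k)*(1/(2*k)) = (-6/7 + k)/(2*k))
B(N(j(y(-5))))² = ((-6 + 7*(8 - 1*(-4/3)))/(14*(8 - 1*(-4/3))))² = ((-6 + 7*(8 + 4/3))/(14*(8 + 4/3)))² = ((-6 + 7*(28/3))/(14*(28/3)))² = ((1/14)*(3/28)*(-6 + 196/3))² = ((1/14)*(3/28)*(178/3))² = (89/196)² = 7921/38416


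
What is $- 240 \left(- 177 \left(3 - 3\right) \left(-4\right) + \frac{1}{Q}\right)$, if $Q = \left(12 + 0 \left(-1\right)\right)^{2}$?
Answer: $- \frac{5}{3} \approx -1.6667$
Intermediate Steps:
$Q = 144$ ($Q = \left(12 + 0\right)^{2} = 12^{2} = 144$)
$- 240 \left(- 177 \left(3 - 3\right) \left(-4\right) + \frac{1}{Q}\right) = - 240 \left(- 177 \left(3 - 3\right) \left(-4\right) + \frac{1}{144}\right) = - 240 \left(- 177 \cdot 0 \left(-4\right) + \frac{1}{144}\right) = - 240 \left(\left(-177\right) 0 + \frac{1}{144}\right) = - 240 \left(0 + \frac{1}{144}\right) = \left(-240\right) \frac{1}{144} = - \frac{5}{3}$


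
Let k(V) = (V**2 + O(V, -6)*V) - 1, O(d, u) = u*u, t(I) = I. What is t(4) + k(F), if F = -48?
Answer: 579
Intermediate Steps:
O(d, u) = u**2
k(V) = -1 + V**2 + 36*V (k(V) = (V**2 + (-6)**2*V) - 1 = (V**2 + 36*V) - 1 = -1 + V**2 + 36*V)
t(4) + k(F) = 4 + (-1 + (-48)**2 + 36*(-48)) = 4 + (-1 + 2304 - 1728) = 4 + 575 = 579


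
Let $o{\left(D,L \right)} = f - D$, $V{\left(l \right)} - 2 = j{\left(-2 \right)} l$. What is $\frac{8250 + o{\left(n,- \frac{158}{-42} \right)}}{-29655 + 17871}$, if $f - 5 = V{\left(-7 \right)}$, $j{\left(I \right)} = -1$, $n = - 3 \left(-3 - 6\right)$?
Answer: $- \frac{8237}{11784} \approx -0.699$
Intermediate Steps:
$n = 27$ ($n = \left(-3\right) \left(-9\right) = 27$)
$V{\left(l \right)} = 2 - l$
$f = 14$ ($f = 5 + \left(2 - -7\right) = 5 + \left(2 + 7\right) = 5 + 9 = 14$)
$o{\left(D,L \right)} = 14 - D$
$\frac{8250 + o{\left(n,- \frac{158}{-42} \right)}}{-29655 + 17871} = \frac{8250 + \left(14 - 27\right)}{-29655 + 17871} = \frac{8250 + \left(14 - 27\right)}{-11784} = \left(8250 - 13\right) \left(- \frac{1}{11784}\right) = 8237 \left(- \frac{1}{11784}\right) = - \frac{8237}{11784}$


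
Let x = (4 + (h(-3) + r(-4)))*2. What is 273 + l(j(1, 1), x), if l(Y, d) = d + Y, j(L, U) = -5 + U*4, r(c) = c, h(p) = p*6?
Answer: 236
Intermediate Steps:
h(p) = 6*p
j(L, U) = -5 + 4*U
x = -36 (x = (4 + (6*(-3) - 4))*2 = (4 + (-18 - 4))*2 = (4 - 22)*2 = -18*2 = -36)
l(Y, d) = Y + d
273 + l(j(1, 1), x) = 273 + ((-5 + 4*1) - 36) = 273 + ((-5 + 4) - 36) = 273 + (-1 - 36) = 273 - 37 = 236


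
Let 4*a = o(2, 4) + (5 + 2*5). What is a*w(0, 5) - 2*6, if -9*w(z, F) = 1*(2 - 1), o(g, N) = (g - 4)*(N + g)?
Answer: -145/12 ≈ -12.083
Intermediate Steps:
o(g, N) = (-4 + g)*(N + g)
a = ¾ (a = ((2² - 4*4 - 4*2 + 4*2) + (5 + 2*5))/4 = ((4 - 16 - 8 + 8) + (5 + 10))/4 = (-12 + 15)/4 = (¼)*3 = ¾ ≈ 0.75000)
w(z, F) = -⅑ (w(z, F) = -(2 - 1)/9 = -1/9 = -⅑*1 = -⅑)
a*w(0, 5) - 2*6 = (¾)*(-⅑) - 2*6 = -1/12 - 12 = -145/12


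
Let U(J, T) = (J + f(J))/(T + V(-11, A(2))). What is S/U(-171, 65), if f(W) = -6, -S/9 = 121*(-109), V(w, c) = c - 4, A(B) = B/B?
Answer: -2453154/59 ≈ -41579.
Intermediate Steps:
A(B) = 1
V(w, c) = -4 + c
S = 118701 (S = -1089*(-109) = -9*(-13189) = 118701)
U(J, T) = (-6 + J)/(-3 + T) (U(J, T) = (J - 6)/(T + (-4 + 1)) = (-6 + J)/(T - 3) = (-6 + J)/(-3 + T))
S/U(-171, 65) = 118701/(((-6 - 171)/(-3 + 65))) = 118701/((-177/62)) = 118701/(((1/62)*(-177))) = 118701/(-177/62) = 118701*(-62/177) = -2453154/59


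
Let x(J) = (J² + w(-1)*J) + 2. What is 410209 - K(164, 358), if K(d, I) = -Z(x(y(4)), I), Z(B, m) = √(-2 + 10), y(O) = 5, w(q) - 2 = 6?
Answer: 410209 + 2*√2 ≈ 4.1021e+5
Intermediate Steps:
w(q) = 8 (w(q) = 2 + 6 = 8)
x(J) = 2 + J² + 8*J (x(J) = (J² + 8*J) + 2 = 2 + J² + 8*J)
Z(B, m) = 2*√2 (Z(B, m) = √8 = 2*√2)
K(d, I) = -2*√2
410209 - K(164, 358) = 410209 - (-2)*√2 = 410209 + 2*√2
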